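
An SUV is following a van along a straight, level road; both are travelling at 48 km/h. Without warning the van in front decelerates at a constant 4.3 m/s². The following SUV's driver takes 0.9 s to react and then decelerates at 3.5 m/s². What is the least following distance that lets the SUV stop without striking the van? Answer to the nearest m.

Minimum gap ≈ 17 m

48 km/h ÷ 3.6 = 13.3333 m/s.
Leader travels v²/(2a_L) = 177.777 / 8.600 = 20.672 m before stopping.
Follower covers v·t_r = 13.3333 × 0.9 = 12.000 m while reacting, then v²/(2a_F) = 177.777 / 7.000 = 25.397 m while braking, for a total of 12.000 + 25.397 = 37.397 m.
Since a_F ≤ a_L and the follower starts braking later, the follower is never slower than the leader, so the closest approach is when both have stopped.
Minimum gap = 37.397 − 20.672 = 16.725 m.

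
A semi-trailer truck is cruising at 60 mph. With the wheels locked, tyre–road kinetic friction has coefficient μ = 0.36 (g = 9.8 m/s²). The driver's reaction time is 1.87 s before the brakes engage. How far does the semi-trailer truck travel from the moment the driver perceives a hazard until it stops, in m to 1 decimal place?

60 mph × 0.44704 = 26.8224 m/s.
a = μg = 0.36 × 9.8 = 3.528 m/s².
Reaction distance = v·t_r = 26.8224 × 1.87 = 50.158 m.
Braking distance = v²/(2a) = 26.8224² / (2 × 3.528) = 719.441 / 7.056 = 101.962 m.
Total = 50.158 + 101.962 = 152.120 m.

Total stopping distance ≈ 152.1 m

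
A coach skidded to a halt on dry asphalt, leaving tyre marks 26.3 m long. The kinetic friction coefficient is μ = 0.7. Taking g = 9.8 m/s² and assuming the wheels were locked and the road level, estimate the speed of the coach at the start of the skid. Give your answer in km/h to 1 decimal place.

Deceleration a = μg = 0.7 × 9.8 = 6.860 m/s².
v = √(2a·d) = √(2 × 6.860 × 26.3) = √360.836 = 18.9957 m/s.
= 18.9957 × 3.6 = 68.385 km/h.

Initial speed ≈ 68.4 km/h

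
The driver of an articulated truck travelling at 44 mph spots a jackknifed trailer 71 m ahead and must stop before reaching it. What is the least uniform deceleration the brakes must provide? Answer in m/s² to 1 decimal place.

44 mph × 0.44704 = 19.6698 m/s.
v² = 2a·d ⇒ a = v²/(2d) = 19.6698² / (2 × 71.000) = 386.901 / 142.000 = 2.7247 m/s².

Required deceleration ≈ 2.7 m/s²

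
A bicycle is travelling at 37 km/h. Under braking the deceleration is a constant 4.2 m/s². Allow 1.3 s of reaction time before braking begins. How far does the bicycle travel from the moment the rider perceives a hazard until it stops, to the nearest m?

37 km/h ÷ 3.6 = 10.2778 m/s.
Reaction distance = v·t_r = 10.2778 × 1.3 = 13.361 m.
Braking distance = v²/(2a) = 10.2778² / (2 × 4.200) = 105.633 / 8.400 = 12.575 m.
Total = 13.361 + 12.575 = 25.936 m.

Total stopping distance ≈ 26 m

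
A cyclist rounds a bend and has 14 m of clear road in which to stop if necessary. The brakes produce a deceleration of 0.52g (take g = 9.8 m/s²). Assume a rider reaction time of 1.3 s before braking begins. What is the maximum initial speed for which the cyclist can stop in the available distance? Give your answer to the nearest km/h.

a = 0.52 × 9.8 = 5.096 m/s².
Stopping distance: v·t_r + v²/(2a) = 14 with t_r = 1.3 s and a = 5.096 m/s².
So v² + 13.250 v − 142.69 = 0.
Positive root: v = −a·t_r + √((a·t_r)² + 2a·d) = −6.625 + √(43.891 + 142.69) = 7.0345 m/s.
7.0345 m/s × 3.6 = 25.324 km/h.

Maximum speed ≈ 25 km/h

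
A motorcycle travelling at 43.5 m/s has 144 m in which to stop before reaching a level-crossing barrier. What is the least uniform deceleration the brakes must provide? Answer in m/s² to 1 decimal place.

v² = 2a·d ⇒ a = v²/(2d) = 43.5000² / (2 × 144.000) = 1892.250 / 288.000 = 6.5703 m/s².

Required deceleration ≈ 6.6 m/s²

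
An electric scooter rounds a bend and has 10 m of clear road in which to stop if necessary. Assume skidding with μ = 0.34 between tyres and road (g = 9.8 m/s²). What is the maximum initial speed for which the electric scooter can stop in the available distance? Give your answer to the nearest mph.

Maximum speed ≈ 18 mph

a = μg = 0.34 × 9.8 = 3.332 m/s².
v²/(2a) = d ⇒ v = √(2 × 3.332 × 10) = √66.64 = 8.1633 m/s.
8.1633 m/s ÷ 0.44704 = 18.261 mph.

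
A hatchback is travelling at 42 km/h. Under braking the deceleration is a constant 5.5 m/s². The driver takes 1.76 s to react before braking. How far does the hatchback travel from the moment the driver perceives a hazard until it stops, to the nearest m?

42 km/h ÷ 3.6 = 11.6667 m/s.
Reaction distance = v·t_r = 11.6667 × 1.76 = 20.533 m.
Braking distance = v²/(2a) = 11.6667² / (2 × 5.500) = 136.112 / 11.000 = 12.374 m.
Total = 20.533 + 12.374 = 32.907 m.

Total stopping distance ≈ 33 m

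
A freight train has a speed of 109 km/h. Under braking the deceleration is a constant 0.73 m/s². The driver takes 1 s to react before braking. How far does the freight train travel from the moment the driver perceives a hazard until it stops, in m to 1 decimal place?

109 km/h ÷ 3.6 = 30.2778 m/s.
Reaction distance = v·t_r = 30.2778 × 1 = 30.278 m.
Braking distance = v²/(2a) = 30.2778² / (2 × 0.730) = 916.745 / 1.460 = 627.908 m.
Total = 30.278 + 627.908 = 658.186 m.

Total stopping distance ≈ 658.2 m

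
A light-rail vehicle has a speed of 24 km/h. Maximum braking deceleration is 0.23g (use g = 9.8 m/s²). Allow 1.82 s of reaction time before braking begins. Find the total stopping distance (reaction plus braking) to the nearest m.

24 km/h ÷ 3.6 = 6.6667 m/s.
a = 0.23 × 9.8 = 2.254 m/s².
Reaction distance = v·t_r = 6.6667 × 1.82 = 12.133 m.
Braking distance = v²/(2a) = 6.6667² / (2 × 2.254) = 44.445 / 4.508 = 9.859 m.
Total = 12.133 + 9.859 = 21.992 m.

Total stopping distance ≈ 22 m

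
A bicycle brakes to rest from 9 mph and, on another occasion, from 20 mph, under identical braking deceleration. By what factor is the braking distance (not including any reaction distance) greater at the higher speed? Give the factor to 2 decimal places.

Factor ≈ 4.94

Braking distance d = v²/(2a), so with a fixed, d ∝ v².
Factor = (20/9)² = 2.2222² = 4.9382.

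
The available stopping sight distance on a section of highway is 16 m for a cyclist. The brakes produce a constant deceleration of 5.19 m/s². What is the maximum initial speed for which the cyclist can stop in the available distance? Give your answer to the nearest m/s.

v²/(2a) = d ⇒ v = √(2 × 5.190 × 16) = √166.08 = 12.8872 m/s.

Maximum speed ≈ 13 m/s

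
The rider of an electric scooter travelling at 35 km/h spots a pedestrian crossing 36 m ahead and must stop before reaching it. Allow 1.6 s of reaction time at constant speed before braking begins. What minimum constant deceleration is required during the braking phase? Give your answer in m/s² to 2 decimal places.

35 km/h ÷ 3.6 = 9.7222 m/s.
Distance covered during reaction = 9.7222 × 1.6 = 15.556 m.
Distance available for braking: 36 − 15.556 = 20.444 m.
v² = 2a·d ⇒ a = v²/(2d) = 9.7222² / (2 × 20.444) = 94.521 / 40.888 = 2.3117 m/s².

Required deceleration ≈ 2.31 m/s²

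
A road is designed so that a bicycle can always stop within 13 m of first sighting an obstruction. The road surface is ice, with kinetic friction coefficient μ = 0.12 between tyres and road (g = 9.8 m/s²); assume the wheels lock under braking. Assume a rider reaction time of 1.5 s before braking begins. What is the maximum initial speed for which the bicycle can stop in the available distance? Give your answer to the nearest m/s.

Maximum speed ≈ 4 m/s

a = μg = 0.12 × 9.8 = 1.176 m/s².
Stopping distance: v·t_r + v²/(2a) = 13 with t_r = 1.5 s and a = 1.176 m/s².
So v² + 3.528 v − 30.58 = 0.
Positive root: v = −a·t_r + √((a·t_r)² + 2a·d) = −1.764 + √(3.112 + 30.58) = 4.0405 m/s.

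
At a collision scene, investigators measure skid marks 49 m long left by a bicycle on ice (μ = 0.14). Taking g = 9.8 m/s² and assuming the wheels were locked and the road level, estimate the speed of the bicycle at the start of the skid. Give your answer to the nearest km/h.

Deceleration a = μg = 0.14 × 9.8 = 1.372 m/s².
v = √(2a·d) = √(2 × 1.372 × 49) = √134.456 = 11.5955 m/s.
= 11.5955 × 3.6 = 41.744 km/h.

Initial speed ≈ 42 km/h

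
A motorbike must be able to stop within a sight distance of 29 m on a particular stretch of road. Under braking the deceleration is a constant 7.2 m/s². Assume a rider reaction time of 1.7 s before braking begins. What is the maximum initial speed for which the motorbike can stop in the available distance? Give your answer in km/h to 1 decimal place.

Maximum speed ≈ 41.7 km/h

Stopping distance: v·t_r + v²/(2a) = 29 with t_r = 1.7 s and a = 7.200 m/s².
So v² + 24.480 v − 417.60 = 0.
Positive root: v = −a·t_r + √((a·t_r)² + 2a·d) = −12.240 + √(149.818 + 417.60) = 11.5805 m/s.
11.5805 m/s × 3.6 = 41.690 km/h.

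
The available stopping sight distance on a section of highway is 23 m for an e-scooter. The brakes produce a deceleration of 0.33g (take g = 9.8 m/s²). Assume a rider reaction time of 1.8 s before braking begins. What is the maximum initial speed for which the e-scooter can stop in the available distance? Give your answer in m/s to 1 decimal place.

a = 0.33 × 9.8 = 3.234 m/s².
Stopping distance: v·t_r + v²/(2a) = 23 with t_r = 1.8 s and a = 3.234 m/s².
So v² + 11.642 v − 148.76 = 0.
Positive root: v = −a·t_r + √((a·t_r)² + 2a·d) = −5.821 + √(33.884 + 148.76) = 7.6936 m/s.

Maximum speed ≈ 7.7 m/s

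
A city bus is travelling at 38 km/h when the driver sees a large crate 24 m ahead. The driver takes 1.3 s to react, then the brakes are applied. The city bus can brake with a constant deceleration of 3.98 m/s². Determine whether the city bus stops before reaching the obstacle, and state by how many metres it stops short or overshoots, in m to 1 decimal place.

No — it overshoots by 3.7 m

38 km/h ÷ 3.6 = 10.5556 m/s.
Reaction distance = 10.5556 × 1.3 = 13.722 m.
Braking distance = v²/(2a) = 111.421 / 7.960 = 13.998 m.
Total stopping distance = 13.722 + 13.998 = 27.720 m, vs 24 m available — it cannot stop in time and overshoots by 27.720 − 24 = 3.720 m.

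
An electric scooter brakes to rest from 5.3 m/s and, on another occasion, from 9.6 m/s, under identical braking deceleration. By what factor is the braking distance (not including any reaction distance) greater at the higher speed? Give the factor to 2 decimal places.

Braking distance d = v²/(2a), so with a fixed, d ∝ v².
Factor = (9.6/5.3)² = 1.8113² = 3.2808.

Factor ≈ 3.28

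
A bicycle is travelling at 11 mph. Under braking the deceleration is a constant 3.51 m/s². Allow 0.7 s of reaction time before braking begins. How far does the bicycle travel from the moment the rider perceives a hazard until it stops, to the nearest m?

11 mph × 0.44704 = 4.9174 m/s.
Reaction distance = v·t_r = 4.9174 × 0.7 = 3.442 m.
Braking distance = v²/(2a) = 4.9174² / (2 × 3.510) = 24.181 / 7.020 = 3.445 m.
Total = 3.442 + 3.445 = 6.887 m.

Total stopping distance ≈ 7 m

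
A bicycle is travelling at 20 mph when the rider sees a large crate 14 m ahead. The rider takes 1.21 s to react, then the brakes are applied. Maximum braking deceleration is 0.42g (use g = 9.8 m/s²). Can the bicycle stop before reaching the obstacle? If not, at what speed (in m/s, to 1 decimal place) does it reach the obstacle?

No — it strikes the obstacle at 7.3 m/s

20 mph × 0.44704 = 8.9408 m/s.
a = 0.42 × 9.8 = 4.116 m/s².
Reaction distance = 8.9408 × 1.21 = 10.818 m.
Braking distance needed to stop: v²/(2a) = 79.938 / 8.232 = 9.711 m, so total needed = 10.818 + 9.711 = 20.529 m > 14 m — it cannot stop.
Distance remaining when braking begins: 14 − 10.818 = 3.182 m.
v² = v₀² − 2a·d = 79.938 − 2 × 4.116 × 3.182 = 53.744 m²/s².
v = √53.744 = 7.331 m/s.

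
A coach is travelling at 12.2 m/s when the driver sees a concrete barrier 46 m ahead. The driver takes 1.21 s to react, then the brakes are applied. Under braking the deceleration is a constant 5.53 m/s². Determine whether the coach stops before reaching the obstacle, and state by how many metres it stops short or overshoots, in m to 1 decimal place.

Reaction distance = 12.2000 × 1.21 = 14.762 m.
Braking distance = v²/(2a) = 148.840 / 11.060 = 13.458 m.
Total stopping distance = 14.762 + 13.458 = 28.220 m, vs 46 m available — it stops with 46 − 28.220 = 17.780 m to spare.

Yes — it stops 17.8 m short of the obstacle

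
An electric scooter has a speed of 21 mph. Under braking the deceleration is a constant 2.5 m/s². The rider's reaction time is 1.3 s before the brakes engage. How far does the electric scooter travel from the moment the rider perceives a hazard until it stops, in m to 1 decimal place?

Total stopping distance ≈ 29.8 m

21 mph × 0.44704 = 9.3878 m/s.
Reaction distance = v·t_r = 9.3878 × 1.3 = 12.204 m.
Braking distance = v²/(2a) = 9.3878² / (2 × 2.500) = 88.131 / 5.000 = 17.626 m.
Total = 12.204 + 17.626 = 29.830 m.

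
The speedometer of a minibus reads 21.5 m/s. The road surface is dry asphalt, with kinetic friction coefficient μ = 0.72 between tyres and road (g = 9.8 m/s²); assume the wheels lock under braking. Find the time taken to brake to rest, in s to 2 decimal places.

Braking time ≈ 3.05 s

a = μg = 0.72 × 9.8 = 7.056 m/s².
Braking time = v/a = 21.5000 / 7.056 = 3.047 s.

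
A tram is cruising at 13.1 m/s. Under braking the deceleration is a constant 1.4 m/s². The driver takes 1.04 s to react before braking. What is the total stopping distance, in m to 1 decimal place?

Total stopping distance ≈ 74.9 m

Reaction distance = v·t_r = 13.1000 × 1.04 = 13.624 m.
Braking distance = v²/(2a) = 13.1000² / (2 × 1.400) = 171.610 / 2.800 = 61.289 m.
Total = 13.624 + 61.289 = 74.913 m.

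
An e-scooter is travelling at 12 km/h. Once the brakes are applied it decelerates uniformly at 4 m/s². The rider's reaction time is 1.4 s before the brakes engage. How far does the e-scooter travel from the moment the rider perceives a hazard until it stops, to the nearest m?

12 km/h ÷ 3.6 = 3.3333 m/s.
Reaction distance = v·t_r = 3.3333 × 1.4 = 4.667 m.
Braking distance = v²/(2a) = 3.3333² / (2 × 4.000) = 11.111 / 8.000 = 1.389 m.
Total = 4.667 + 1.389 = 6.056 m.

Total stopping distance ≈ 6 m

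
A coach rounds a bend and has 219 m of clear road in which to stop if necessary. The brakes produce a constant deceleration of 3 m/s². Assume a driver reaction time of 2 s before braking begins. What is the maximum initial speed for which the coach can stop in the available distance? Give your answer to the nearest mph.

Stopping distance: v·t_r + v²/(2a) = 219 with t_r = 2 s and a = 3.000 m/s².
So v² + 12.000 v − 1314.00 = 0.
Positive root: v = −a·t_r + √((a·t_r)² + 2a·d) = −6.000 + √(36.000 + 1314.00) = 30.7423 m/s.
30.7423 m/s ÷ 0.44704 = 68.769 mph.

Maximum speed ≈ 69 mph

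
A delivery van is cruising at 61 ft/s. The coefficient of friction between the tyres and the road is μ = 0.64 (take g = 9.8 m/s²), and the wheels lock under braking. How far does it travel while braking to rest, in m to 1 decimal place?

Braking distance ≈ 27.6 m

61 ft/s × 0.3048 = 18.5928 m/s.
a = μg = 0.64 × 9.8 = 6.272 m/s².
Braking distance = v²/(2a) = 18.5928² / (2 × 6.272) = 345.692 / 12.544 = 27.558 m.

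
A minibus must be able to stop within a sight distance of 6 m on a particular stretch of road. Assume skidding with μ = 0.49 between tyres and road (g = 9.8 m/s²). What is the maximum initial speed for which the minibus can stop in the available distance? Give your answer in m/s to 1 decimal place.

a = μg = 0.49 × 9.8 = 4.802 m/s².
v²/(2a) = d ⇒ v = √(2 × 4.802 × 6) = √57.62 = 7.5908 m/s.

Maximum speed ≈ 7.6 m/s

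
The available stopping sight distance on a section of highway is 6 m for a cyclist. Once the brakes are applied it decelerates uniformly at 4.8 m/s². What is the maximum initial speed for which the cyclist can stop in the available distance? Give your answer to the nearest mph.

v²/(2a) = d ⇒ v = √(2 × 4.800 × 6) = √57.60 = 7.5895 m/s.
7.5895 m/s ÷ 0.44704 = 16.977 mph.

Maximum speed ≈ 17 mph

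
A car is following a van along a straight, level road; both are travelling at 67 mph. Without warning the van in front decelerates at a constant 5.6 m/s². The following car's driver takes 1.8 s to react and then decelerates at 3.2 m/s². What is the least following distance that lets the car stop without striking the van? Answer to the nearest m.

Minimum gap ≈ 114 m

67 mph × 0.44704 = 29.9517 m/s.
Leader travels v²/(2a_L) = 897.104 / 11.200 = 80.099 m before stopping.
Follower covers v·t_r = 29.9517 × 1.8 = 53.913 m while reacting, then v²/(2a_F) = 897.104 / 6.400 = 140.172 m while braking, for a total of 53.913 + 140.172 = 194.085 m.
Since a_F ≤ a_L and the follower starts braking later, the follower is never slower than the leader, so the closest approach is when both have stopped.
Minimum gap = 194.085 − 80.099 = 113.986 m.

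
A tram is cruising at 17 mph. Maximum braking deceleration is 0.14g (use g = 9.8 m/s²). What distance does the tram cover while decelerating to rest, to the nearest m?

17 mph × 0.44704 = 7.5997 m/s.
a = 0.14 × 9.8 = 1.372 m/s².
Braking distance = v²/(2a) = 7.5997² / (2 × 1.372) = 57.755 / 2.744 = 21.048 m.

Braking distance ≈ 21 m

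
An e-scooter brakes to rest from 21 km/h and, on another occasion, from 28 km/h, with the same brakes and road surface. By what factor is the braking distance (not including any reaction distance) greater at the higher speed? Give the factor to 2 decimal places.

Braking distance d = v²/(2a), so with a fixed, d ∝ v².
Factor = (28/21)² = 1.3333² = 1.7777.

Factor ≈ 1.78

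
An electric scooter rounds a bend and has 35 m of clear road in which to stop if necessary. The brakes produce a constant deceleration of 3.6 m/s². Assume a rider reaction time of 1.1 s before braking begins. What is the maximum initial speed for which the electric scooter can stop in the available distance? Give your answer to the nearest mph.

Stopping distance: v·t_r + v²/(2a) = 35 with t_r = 1.1 s and a = 3.600 m/s².
So v² + 7.920 v − 252.00 = 0.
Positive root: v = −a·t_r + √((a·t_r)² + 2a·d) = −3.960 + √(15.682 + 252.00) = 12.4010 m/s.
12.4010 m/s ÷ 0.44704 = 27.740 mph.

Maximum speed ≈ 28 mph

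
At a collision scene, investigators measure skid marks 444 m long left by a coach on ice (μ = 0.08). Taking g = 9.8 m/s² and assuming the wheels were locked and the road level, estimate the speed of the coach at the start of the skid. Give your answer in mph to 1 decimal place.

Deceleration a = μg = 0.08 × 9.8 = 0.784 m/s².
v = √(2a·d) = √(2 × 0.784 × 444) = √696.192 = 26.3855 m/s.
= 26.3855 ÷ 0.44704 = 59.023 mph.

Initial speed ≈ 59.0 mph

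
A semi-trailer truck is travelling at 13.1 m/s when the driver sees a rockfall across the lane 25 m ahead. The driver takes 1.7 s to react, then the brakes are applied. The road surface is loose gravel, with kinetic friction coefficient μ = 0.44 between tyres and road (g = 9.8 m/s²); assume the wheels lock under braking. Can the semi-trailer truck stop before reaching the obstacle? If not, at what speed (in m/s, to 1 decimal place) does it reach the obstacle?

No — it strikes the obstacle at 12.2 m/s

a = μg = 0.44 × 9.8 = 4.312 m/s².
Reaction distance = 13.1000 × 1.7 = 22.270 m.
Braking distance needed to stop: v²/(2a) = 171.610 / 8.624 = 19.899 m, so total needed = 22.270 + 19.899 = 42.169 m > 25 m — it cannot stop.
Distance remaining when braking begins: 25 − 22.270 = 2.730 m.
v² = v₀² − 2a·d = 171.610 − 2 × 4.312 × 2.730 = 148.066 m²/s².
v = √148.066 = 12.168 m/s.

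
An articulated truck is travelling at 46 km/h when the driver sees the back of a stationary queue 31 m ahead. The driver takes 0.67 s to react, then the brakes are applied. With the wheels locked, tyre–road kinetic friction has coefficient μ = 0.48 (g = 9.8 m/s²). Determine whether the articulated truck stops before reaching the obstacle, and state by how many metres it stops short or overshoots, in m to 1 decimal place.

46 km/h ÷ 3.6 = 12.7778 m/s.
a = μg = 0.48 × 9.8 = 4.704 m/s².
Reaction distance = 12.7778 × 0.67 = 8.561 m.
Braking distance = v²/(2a) = 163.272 / 9.408 = 17.355 m.
Total stopping distance = 8.561 + 17.355 = 25.916 m, vs 31 m available — it stops with 31 − 25.916 = 5.084 m to spare.

Yes — it stops 5.1 m short of the obstacle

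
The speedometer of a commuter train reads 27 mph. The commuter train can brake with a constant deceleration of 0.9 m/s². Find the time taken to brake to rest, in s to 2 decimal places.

Braking time ≈ 13.41 s

27 mph × 0.44704 = 12.0701 m/s.
Braking time = v/a = 12.0701 / 0.900 = 13.411 s.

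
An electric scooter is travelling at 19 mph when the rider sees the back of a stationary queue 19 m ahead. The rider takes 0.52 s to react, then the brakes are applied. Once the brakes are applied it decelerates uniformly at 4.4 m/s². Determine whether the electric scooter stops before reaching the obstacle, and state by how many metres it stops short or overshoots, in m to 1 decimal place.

Yes — it stops 6.4 m short of the obstacle

19 mph × 0.44704 = 8.4938 m/s.
Reaction distance = 8.4938 × 0.52 = 4.417 m.
Braking distance = v²/(2a) = 72.145 / 8.800 = 8.198 m.
Total stopping distance = 4.417 + 8.198 = 12.615 m, vs 19 m available — it stops with 19 − 12.615 = 6.385 m to spare.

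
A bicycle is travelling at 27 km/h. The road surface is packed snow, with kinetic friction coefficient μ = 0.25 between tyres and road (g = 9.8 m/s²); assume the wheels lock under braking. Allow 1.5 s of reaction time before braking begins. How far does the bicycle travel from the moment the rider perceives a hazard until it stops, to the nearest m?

27 km/h ÷ 3.6 = 7.5000 m/s.
a = μg = 0.25 × 9.8 = 2.450 m/s².
Reaction distance = v·t_r = 7.5000 × 1.5 = 11.250 m.
Braking distance = v²/(2a) = 7.5000² / (2 × 2.450) = 56.250 / 4.900 = 11.480 m.
Total = 11.250 + 11.480 = 22.730 m.

Total stopping distance ≈ 23 m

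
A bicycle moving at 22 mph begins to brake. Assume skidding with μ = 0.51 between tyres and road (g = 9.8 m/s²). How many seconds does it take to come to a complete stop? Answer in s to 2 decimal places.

Braking time ≈ 1.97 s

22 mph × 0.44704 = 9.8349 m/s.
a = μg = 0.51 × 9.8 = 4.998 m/s².
Braking time = v/a = 9.8349 / 4.998 = 1.968 s.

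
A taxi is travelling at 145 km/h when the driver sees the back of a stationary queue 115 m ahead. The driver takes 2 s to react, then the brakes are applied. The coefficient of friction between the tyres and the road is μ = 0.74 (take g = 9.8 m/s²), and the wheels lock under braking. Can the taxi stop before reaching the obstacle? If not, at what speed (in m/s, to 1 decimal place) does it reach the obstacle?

145 km/h ÷ 3.6 = 40.2778 m/s.
a = μg = 0.74 × 9.8 = 7.252 m/s².
Reaction distance = 40.2778 × 2 = 80.556 m.
Braking distance needed to stop: v²/(2a) = 1622.301 / 14.504 = 111.852 m, so total needed = 80.556 + 111.852 = 192.408 m > 115 m — it cannot stop.
Distance remaining when braking begins: 115 − 80.556 = 34.444 m.
v² = v₀² − 2a·d = 1622.301 − 2 × 7.252 × 34.444 = 1122.725 m²/s².
v = √1122.725 = 33.507 m/s.

No — it strikes the obstacle at 33.5 m/s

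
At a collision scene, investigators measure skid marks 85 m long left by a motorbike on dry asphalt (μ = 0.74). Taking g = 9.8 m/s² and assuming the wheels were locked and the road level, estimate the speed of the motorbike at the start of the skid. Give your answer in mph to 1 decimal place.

Initial speed ≈ 78.5 mph

Deceleration a = μg = 0.74 × 9.8 = 7.252 m/s².
v = √(2a·d) = √(2 × 7.252 × 85) = √1232.840 = 35.1118 m/s.
= 35.1118 ÷ 0.44704 = 78.543 mph.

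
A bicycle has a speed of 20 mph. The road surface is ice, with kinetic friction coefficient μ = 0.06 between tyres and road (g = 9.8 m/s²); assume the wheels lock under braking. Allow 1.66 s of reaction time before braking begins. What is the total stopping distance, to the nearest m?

Total stopping distance ≈ 83 m

20 mph × 0.44704 = 8.9408 m/s.
a = μg = 0.06 × 9.8 = 0.588 m/s².
Reaction distance = v·t_r = 8.9408 × 1.66 = 14.842 m.
Braking distance = v²/(2a) = 8.9408² / (2 × 0.588) = 79.938 / 1.176 = 67.974 m.
Total = 14.842 + 67.974 = 82.816 m.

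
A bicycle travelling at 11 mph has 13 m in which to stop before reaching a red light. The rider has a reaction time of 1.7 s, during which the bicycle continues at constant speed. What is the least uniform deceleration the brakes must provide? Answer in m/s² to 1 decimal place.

11 mph × 0.44704 = 4.9174 m/s.
Distance covered during reaction = 4.9174 × 1.7 = 8.360 m.
Distance available for braking: 13 − 8.360 = 4.640 m.
v² = 2a·d ⇒ a = v²/(2d) = 4.9174² / (2 × 4.640) = 24.181 / 9.280 = 2.6057 m/s².

Required deceleration ≈ 2.6 m/s²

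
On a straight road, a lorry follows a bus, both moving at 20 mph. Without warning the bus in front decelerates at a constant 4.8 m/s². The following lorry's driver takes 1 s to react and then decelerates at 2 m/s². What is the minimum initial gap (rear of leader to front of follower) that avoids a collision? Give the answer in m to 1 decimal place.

Minimum gap ≈ 20.6 m

20 mph × 0.44704 = 8.9408 m/s.
Leader travels v²/(2a_L) = 79.938 / 9.600 = 8.327 m before stopping.
Follower covers v·t_r = 8.9408 × 1 = 8.941 m while reacting, then v²/(2a_F) = 79.938 / 4.000 = 19.985 m while braking, for a total of 8.941 + 19.985 = 28.926 m.
Since a_F ≤ a_L and the follower starts braking later, the follower is never slower than the leader, so the closest approach is when both have stopped.
Minimum gap = 28.926 − 8.327 = 20.599 m.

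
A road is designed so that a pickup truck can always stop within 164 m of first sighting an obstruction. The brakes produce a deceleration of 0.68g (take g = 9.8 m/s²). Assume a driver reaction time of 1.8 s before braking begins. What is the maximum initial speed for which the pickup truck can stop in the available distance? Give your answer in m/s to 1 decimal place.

Maximum speed ≈ 36.3 m/s

a = 0.68 × 9.8 = 6.664 m/s².
Stopping distance: v·t_r + v²/(2a) = 164 with t_r = 1.8 s and a = 6.664 m/s².
So v² + 23.990 v − 2185.79 = 0.
Positive root: v = −a·t_r + √((a·t_r)² + 2a·d) = −11.995 + √(143.880 + 2185.79) = 36.2717 m/s.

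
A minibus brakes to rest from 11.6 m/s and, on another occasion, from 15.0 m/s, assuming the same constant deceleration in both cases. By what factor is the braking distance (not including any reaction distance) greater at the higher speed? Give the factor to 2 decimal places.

Braking distance d = v²/(2a), so with a fixed, d ∝ v².
Factor = (15.0/11.6)² = 1.2931² = 1.6721.

Factor ≈ 1.67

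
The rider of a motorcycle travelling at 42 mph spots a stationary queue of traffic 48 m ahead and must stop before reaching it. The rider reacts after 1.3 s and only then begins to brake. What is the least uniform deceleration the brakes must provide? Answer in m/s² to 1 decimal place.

42 mph × 0.44704 = 18.7757 m/s.
Distance covered during reaction = 18.7757 × 1.3 = 24.408 m.
Distance available for braking: 48 − 24.408 = 23.592 m.
v² = 2a·d ⇒ a = v²/(2d) = 18.7757² / (2 × 23.592) = 352.527 / 47.184 = 7.4713 m/s².

Required deceleration ≈ 7.5 m/s²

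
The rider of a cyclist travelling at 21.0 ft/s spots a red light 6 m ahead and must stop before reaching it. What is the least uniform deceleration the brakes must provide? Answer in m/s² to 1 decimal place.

Required deceleration ≈ 3.4 m/s²

21 ft/s × 0.3048 = 6.4008 m/s.
v² = 2a·d ⇒ a = v²/(2d) = 6.4008² / (2 × 6.000) = 40.970 / 12.000 = 3.4142 m/s².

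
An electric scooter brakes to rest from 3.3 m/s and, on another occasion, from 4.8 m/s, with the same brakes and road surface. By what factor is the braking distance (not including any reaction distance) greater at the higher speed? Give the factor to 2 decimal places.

Factor ≈ 2.12

Braking distance d = v²/(2a), so with a fixed, d ∝ v².
Factor = (4.8/3.3)² = 1.4545² = 2.1156.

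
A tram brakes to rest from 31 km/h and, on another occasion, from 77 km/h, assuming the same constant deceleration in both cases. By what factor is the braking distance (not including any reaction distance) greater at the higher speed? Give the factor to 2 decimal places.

Factor ≈ 6.17

Braking distance d = v²/(2a), so with a fixed, d ∝ v².
Factor = (77/31)² = 2.4839² = 6.1698.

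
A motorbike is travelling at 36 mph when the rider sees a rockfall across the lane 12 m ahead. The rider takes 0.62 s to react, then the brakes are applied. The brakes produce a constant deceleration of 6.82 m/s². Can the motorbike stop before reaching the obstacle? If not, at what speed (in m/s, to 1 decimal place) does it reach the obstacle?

36 mph × 0.44704 = 16.0934 m/s.
Reaction distance = 16.0934 × 0.62 = 9.978 m.
Braking distance needed to stop: v²/(2a) = 258.998 / 13.640 = 18.988 m, so total needed = 9.978 + 18.988 = 28.966 m > 12 m — it cannot stop.
Distance remaining when braking begins: 12 − 9.978 = 2.022 m.
v² = v₀² − 2a·d = 258.998 − 2 × 6.820 × 2.022 = 231.418 m²/s².
v = √231.418 = 15.212 m/s.

No — it strikes the obstacle at 15.2 m/s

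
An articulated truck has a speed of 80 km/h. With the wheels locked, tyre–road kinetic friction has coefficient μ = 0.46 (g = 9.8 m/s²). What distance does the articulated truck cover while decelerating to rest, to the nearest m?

Braking distance ≈ 55 m

80 km/h ÷ 3.6 = 22.2222 m/s.
a = μg = 0.46 × 9.8 = 4.508 m/s².
Braking distance = v²/(2a) = 22.2222² / (2 × 4.508) = 493.826 / 9.016 = 54.772 m.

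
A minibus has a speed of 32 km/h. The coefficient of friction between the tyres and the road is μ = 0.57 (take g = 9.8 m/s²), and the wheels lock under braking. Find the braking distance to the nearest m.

Braking distance ≈ 7 m

32 km/h ÷ 3.6 = 8.8889 m/s.
a = μg = 0.57 × 9.8 = 5.586 m/s².
Braking distance = v²/(2a) = 8.8889² / (2 × 5.586) = 79.013 / 11.172 = 7.072 m.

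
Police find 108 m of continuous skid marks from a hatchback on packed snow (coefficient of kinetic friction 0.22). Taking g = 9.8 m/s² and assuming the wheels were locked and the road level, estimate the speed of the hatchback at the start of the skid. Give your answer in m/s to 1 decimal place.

Initial speed ≈ 21.6 m/s

Deceleration a = μg = 0.22 × 9.8 = 2.156 m/s².
v = √(2a·d) = √(2 × 2.156 × 108) = √465.696 = 21.5800 m/s.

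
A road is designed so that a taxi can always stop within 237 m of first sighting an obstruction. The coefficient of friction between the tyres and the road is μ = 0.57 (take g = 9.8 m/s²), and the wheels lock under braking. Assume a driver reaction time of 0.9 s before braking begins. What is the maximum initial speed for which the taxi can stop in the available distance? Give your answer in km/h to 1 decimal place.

a = μg = 0.57 × 9.8 = 5.586 m/s².
Stopping distance: v·t_r + v²/(2a) = 237 with t_r = 0.9 s and a = 5.586 m/s².
So v² + 10.055 v − 2647.76 = 0.
Positive root: v = −a·t_r + √((a·t_r)² + 2a·d) = −5.027 + √(25.271 + 2647.76) = 46.6744 m/s.
46.6744 m/s × 3.6 = 168.028 km/h.

Maximum speed ≈ 168.0 km/h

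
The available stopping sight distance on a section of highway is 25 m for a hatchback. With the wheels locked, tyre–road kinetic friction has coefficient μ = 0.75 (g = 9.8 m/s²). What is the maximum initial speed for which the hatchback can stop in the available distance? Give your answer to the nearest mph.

Maximum speed ≈ 43 mph

a = μg = 0.75 × 9.8 = 7.350 m/s².
v²/(2a) = d ⇒ v = √(2 × 7.350 × 25) = √367.50 = 19.1703 m/s.
19.1703 m/s ÷ 0.44704 = 42.883 mph.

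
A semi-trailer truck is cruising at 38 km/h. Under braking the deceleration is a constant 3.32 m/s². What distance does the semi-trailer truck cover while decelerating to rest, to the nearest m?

38 km/h ÷ 3.6 = 10.5556 m/s.
Braking distance = v²/(2a) = 10.5556² / (2 × 3.320) = 111.421 / 6.640 = 16.780 m.

Braking distance ≈ 17 m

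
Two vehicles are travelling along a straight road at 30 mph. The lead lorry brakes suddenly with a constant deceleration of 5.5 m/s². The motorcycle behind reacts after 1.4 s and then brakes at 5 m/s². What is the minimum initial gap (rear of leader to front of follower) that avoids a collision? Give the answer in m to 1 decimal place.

30 mph × 0.44704 = 13.4112 m/s.
Leader travels v²/(2a_L) = 179.860 / 11.000 = 16.351 m before stopping.
Follower covers v·t_r = 13.4112 × 1.4 = 18.776 m while reacting, then v²/(2a_F) = 179.860 / 10.000 = 17.986 m while braking, for a total of 18.776 + 17.986 = 36.762 m.
Since a_F ≤ a_L and the follower starts braking later, the follower is never slower than the leader, so the closest approach is when both have stopped.
Minimum gap = 36.762 − 16.351 = 20.411 m.

Minimum gap ≈ 20.4 m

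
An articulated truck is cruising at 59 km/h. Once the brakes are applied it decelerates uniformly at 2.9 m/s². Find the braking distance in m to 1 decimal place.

Braking distance ≈ 46.3 m

59 km/h ÷ 3.6 = 16.3889 m/s.
Braking distance = v²/(2a) = 16.3889² / (2 × 2.900) = 268.596 / 5.800 = 46.310 m.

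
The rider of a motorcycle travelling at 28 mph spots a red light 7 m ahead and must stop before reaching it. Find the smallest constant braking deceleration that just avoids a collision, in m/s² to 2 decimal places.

Required deceleration ≈ 11.19 m/s²

28 mph × 0.44704 = 12.5171 m/s.
v² = 2a·d ⇒ a = v²/(2d) = 12.5171² / (2 × 7.000) = 156.678 / 14.000 = 11.1913 m/s².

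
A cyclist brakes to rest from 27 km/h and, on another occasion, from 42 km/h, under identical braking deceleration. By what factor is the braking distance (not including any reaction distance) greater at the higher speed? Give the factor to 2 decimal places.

Braking distance d = v²/(2a), so with a fixed, d ∝ v².
Factor = (42/27)² = 1.5556² = 2.4199.

Factor ≈ 2.42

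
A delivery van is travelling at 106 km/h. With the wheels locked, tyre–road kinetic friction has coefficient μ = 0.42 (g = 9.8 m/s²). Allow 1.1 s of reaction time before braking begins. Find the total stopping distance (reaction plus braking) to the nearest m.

Total stopping distance ≈ 138 m

106 km/h ÷ 3.6 = 29.4444 m/s.
a = μg = 0.42 × 9.8 = 4.116 m/s².
Reaction distance = v·t_r = 29.4444 × 1.1 = 32.389 m.
Braking distance = v²/(2a) = 29.4444² / (2 × 4.116) = 866.973 / 8.232 = 105.317 m.
Total = 32.389 + 105.317 = 137.706 m.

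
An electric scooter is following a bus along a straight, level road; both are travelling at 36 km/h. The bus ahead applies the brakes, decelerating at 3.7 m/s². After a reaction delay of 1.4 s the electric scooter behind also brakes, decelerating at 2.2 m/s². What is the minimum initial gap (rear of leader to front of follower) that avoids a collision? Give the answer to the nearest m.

36 km/h ÷ 3.6 = 10.0000 m/s.
Leader travels v²/(2a_L) = 100.000 / 7.400 = 13.514 m before stopping.
Follower covers v·t_r = 10.0000 × 1.4 = 14.000 m while reacting, then v²/(2a_F) = 100.000 / 4.400 = 22.727 m while braking, for a total of 14.000 + 22.727 = 36.727 m.
Since a_F ≤ a_L and the follower starts braking later, the follower is never slower than the leader, so the closest approach is when both have stopped.
Minimum gap = 36.727 − 13.514 = 23.213 m.

Minimum gap ≈ 23 m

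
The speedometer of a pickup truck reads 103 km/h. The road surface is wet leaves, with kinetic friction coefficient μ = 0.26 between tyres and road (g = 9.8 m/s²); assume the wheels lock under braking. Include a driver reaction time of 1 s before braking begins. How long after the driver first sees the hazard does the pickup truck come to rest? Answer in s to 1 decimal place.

Total time ≈ 12.2 s

103 km/h ÷ 3.6 = 28.6111 m/s.
a = μg = 0.26 × 9.8 = 2.548 m/s².
Braking time = v/a = 28.6111 / 2.548 = 11.229 s.
Total = 1 + 11.229 = 12.229 s.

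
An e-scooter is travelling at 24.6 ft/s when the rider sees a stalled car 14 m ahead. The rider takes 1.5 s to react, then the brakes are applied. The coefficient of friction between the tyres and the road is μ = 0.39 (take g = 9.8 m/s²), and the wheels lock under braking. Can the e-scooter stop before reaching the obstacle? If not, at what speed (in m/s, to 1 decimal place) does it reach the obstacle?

24.6 ft/s × 0.3048 = 7.4981 m/s.
a = μg = 0.39 × 9.8 = 3.822 m/s².
Reaction distance = 7.4981 × 1.5 = 11.247 m.
Braking distance needed to stop: v²/(2a) = 56.222 / 7.644 = 7.355 m, so total needed = 11.247 + 7.355 = 18.602 m > 14 m — it cannot stop.
Distance remaining when braking begins: 14 − 11.247 = 2.753 m.
v² = v₀² − 2a·d = 56.222 − 2 × 3.822 × 2.753 = 35.178 m²/s².
v = √35.178 = 5.931 m/s.

No — it strikes the obstacle at 5.9 m/s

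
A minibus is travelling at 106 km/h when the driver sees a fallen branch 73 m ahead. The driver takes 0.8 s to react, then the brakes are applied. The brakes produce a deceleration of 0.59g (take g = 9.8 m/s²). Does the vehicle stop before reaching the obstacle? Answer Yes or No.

No

106 km/h ÷ 3.6 = 29.4444 m/s.
a = 0.59 × 9.8 = 5.782 m/s².
Reaction distance = 29.4444 × 0.8 = 23.556 m.
Braking distance = v²/(2a) = 866.973 / 11.564 = 74.972 m.
Total stopping distance = 23.556 + 74.972 = 98.528 m, vs 73 m available — it cannot stop in time and overshoots by 98.528 − 73 = 25.528 m.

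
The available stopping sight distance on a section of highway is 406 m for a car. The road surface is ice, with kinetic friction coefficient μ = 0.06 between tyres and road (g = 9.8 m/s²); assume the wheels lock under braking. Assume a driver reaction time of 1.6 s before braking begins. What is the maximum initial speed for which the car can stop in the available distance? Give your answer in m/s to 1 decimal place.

Maximum speed ≈ 20.9 m/s

a = μg = 0.06 × 9.8 = 0.588 m/s².
Stopping distance: v·t_r + v²/(2a) = 406 with t_r = 1.6 s and a = 0.588 m/s².
So v² + 1.882 v − 477.46 = 0.
Positive root: v = −a·t_r + √((a·t_r)² + 2a·d) = −0.941 + √(0.885 + 477.46) = 20.9301 m/s.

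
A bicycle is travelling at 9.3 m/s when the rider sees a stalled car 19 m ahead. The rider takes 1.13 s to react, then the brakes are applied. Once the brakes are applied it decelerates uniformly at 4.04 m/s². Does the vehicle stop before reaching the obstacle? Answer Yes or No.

No

Reaction distance = 9.3000 × 1.13 = 10.509 m.
Braking distance = v²/(2a) = 86.490 / 8.080 = 10.704 m.
Total stopping distance = 10.509 + 10.704 = 21.213 m, vs 19 m available — it cannot stop in time and overshoots by 21.213 − 19 = 2.213 m.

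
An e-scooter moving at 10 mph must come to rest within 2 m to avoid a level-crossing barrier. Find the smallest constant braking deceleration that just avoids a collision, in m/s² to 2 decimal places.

Required deceleration ≈ 5.00 m/s²

10 mph × 0.44704 = 4.4704 m/s.
v² = 2a·d ⇒ a = v²/(2d) = 4.4704² / (2 × 2.000) = 19.984 / 4.000 = 4.9960 m/s².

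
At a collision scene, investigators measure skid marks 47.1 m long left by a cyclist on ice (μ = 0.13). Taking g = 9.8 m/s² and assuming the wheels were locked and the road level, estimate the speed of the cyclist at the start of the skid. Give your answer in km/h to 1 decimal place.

Deceleration a = μg = 0.13 × 9.8 = 1.274 m/s².
v = √(2a·d) = √(2 × 1.274 × 47.1) = √120.011 = 10.9550 m/s.
= 10.9550 × 3.6 = 39.438 km/h.

Initial speed ≈ 39.4 km/h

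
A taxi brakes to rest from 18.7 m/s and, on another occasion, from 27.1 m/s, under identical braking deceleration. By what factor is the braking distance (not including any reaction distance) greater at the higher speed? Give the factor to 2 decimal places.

Factor ≈ 2.10

Braking distance d = v²/(2a), so with a fixed, d ∝ v².
Factor = (27.1/18.7)² = 1.4492² = 2.1002.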